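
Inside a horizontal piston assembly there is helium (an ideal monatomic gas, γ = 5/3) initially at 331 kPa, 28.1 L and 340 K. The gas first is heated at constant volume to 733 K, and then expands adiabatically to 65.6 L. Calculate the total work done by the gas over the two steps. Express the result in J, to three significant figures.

Step 1 (isochoric): W = 0 (constant volume).
After step 1: P = 713.6 kPa (V unchanged).
Step 2 (adiabatic): W = (P₁V₁ − P₂V₂)/(γ−1) = (20052 − 11394)/0.667 = 12986 J.
W_total = 0 + 12986 = 12986 J.

W_total ≈ 13000 J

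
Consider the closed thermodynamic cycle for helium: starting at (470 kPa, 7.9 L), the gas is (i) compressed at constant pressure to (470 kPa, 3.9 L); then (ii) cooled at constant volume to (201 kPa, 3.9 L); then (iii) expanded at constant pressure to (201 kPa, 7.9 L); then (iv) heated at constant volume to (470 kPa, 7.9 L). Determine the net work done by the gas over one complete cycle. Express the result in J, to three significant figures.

W_net ≈ -1080 J

Constant-volume legs do no work.
W(i) = (470)(3.9 − 7.9) = -1880 J; W(iii) = (201)(7.9 − 3.9) = 804 J.
W_net = -1880 + 804 = -1076 J (the counter-clockwise enclosed area).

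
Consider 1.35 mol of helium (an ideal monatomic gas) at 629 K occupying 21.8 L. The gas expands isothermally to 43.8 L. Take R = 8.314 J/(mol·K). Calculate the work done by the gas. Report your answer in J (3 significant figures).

W ≈ 4930 J

Isothermal: W = nRT ln(V₂/V₁).
W = (1.35)(8.314)(629) × ln(43.8/21.8)
  = 7060 × 0.6977
W_by_gas = 4926 J.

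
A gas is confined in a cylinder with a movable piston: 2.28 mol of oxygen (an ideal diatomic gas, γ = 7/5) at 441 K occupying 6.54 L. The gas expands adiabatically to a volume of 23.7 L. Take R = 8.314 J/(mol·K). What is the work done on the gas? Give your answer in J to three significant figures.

Adiabatic: TV^(γ−1) = const with γ = 7/5.
T₂ = T₁ (V₁/V₂)^(γ−1) = 441 × (6.54/23.7)^0.4 = 441 × 0.5975 = 263.5 K.
W_by = nCᵥ(T₁ − T₂) = (2.28)(20.79)(441 − 263.5) = 8412 J.
Work on gas = −W_by = -8412 J.

W ≈ -8410 J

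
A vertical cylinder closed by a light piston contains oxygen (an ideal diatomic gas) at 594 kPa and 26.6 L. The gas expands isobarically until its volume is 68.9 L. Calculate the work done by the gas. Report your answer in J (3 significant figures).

W ≈ 25100 J

Isobaric: W = P ΔV.
W = (594 kPa)(68.9 − 26.6 L) = (594)(42.3) = 25126 J.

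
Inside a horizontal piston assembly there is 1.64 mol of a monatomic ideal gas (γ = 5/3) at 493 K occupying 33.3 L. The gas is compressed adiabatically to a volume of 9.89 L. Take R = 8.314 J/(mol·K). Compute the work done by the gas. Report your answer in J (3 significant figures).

W ≈ -12600 J

Adiabatic: TV^(γ−1) = const with γ = 5/3.
T₂ = T₁ (V₁/V₂)^(γ−1) = 493 × (33.3/9.89)^0.667 = 493 × 2.246 = 1108 K.
W_by = nCᵥ(T₁ − T₂) = (1.64)(12.47)(493 − 1108) = -12568 J.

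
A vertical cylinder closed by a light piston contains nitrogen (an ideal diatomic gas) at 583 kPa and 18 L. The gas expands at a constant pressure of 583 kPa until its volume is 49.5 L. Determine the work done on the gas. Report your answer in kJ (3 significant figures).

W ≈ -18.4 kJ

Isobaric: W = P ΔV.
W = (583 kPa)(49.5 − 18 L) = (583)(31.5) = 18364 J.
Work on gas = −W_by = -18364 J.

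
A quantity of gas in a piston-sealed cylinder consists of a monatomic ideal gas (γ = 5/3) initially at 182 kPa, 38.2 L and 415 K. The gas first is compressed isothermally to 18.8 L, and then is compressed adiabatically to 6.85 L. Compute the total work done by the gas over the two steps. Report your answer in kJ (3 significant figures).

Step 1 (isothermal): W = P₁V₁ ln(V₂/V₁) = (6952) ln(18.8/38.2) = -4929 J.
After step 1: P = 369.8 kPa, V = 18.8 L, T = 415 K.
Step 2 (adiabatic): W = (P₁V₁ − P₂V₂)/(γ−1) = (6952 − 13628)/0.667 = -10014 J.
W_total = -4929 − 10014 = -14943 J.

W_total ≈ -14.9 kJ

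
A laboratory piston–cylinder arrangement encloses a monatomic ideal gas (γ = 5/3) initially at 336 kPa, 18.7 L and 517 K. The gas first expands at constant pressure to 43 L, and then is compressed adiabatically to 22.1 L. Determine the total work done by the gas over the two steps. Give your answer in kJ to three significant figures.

Step 1 (isobaric): W = PΔV = (336 kPa)(43 − 18.7 L) = 8165 J.
After step 1: P = 336 kPa, V = 43 L, T = 1189 K.
Step 2 (adiabatic): W = (P₁V₁ − P₂V₂)/(γ−1) = (14448 − 22518)/0.667 = -12105 J.
W_total = 8165 − 12105 = -3940 J.

W_total ≈ -3.94 kJ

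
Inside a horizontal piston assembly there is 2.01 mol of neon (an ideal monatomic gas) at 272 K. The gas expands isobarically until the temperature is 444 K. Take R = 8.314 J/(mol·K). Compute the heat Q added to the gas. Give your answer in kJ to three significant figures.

Isobaric: W = nRΔT = (2.01)(8.314)(172) = 2874 J.
ΔU = nCᵥΔT with Cᵥ = 3R/2: ΔU = (2.01)(12.47)(172) = 4311 J.
Q = ΔU + W = 4311 + 2874 = 7186 J.

Q ≈ 7.19 kJ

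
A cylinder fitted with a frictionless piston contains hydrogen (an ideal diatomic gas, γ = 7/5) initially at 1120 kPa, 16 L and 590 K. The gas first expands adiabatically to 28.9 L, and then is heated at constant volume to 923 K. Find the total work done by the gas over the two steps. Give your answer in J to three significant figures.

W_total ≈ 9440 J

Step 1 (adiabatic): W = (P₁V₁ − P₂V₂)/(γ−1) = (17920 − 14146)/0.4 = 9436 J.
Step 2 (isochoric): W = 0 (constant volume).
W_total = 9436 + 0 = 9436 J.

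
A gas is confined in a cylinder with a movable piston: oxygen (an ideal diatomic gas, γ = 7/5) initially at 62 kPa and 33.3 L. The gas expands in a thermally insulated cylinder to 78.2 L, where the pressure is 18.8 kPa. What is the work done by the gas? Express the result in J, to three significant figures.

W ≈ 1490 J

Adiabatic: W = (P₁V₁ − P₂V₂)/(γ − 1) with γ = 7/5.
P₁V₁ = 2065 J, P₂V₂ = 1470 J.
W = (2065 − 1470) / 0.4 = 1486 J.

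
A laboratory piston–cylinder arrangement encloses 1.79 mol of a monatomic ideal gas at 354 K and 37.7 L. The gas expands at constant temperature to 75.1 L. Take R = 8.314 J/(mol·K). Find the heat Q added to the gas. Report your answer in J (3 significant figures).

Isothermal ⇒ ΔU = 0, so Q = W = nRT ln(V₂/V₁).
Q = (1.79)(8.314)(354) ln(75.1/37.7) = 5268 × 0.6892 = 3631 J.

Q ≈ 3630 J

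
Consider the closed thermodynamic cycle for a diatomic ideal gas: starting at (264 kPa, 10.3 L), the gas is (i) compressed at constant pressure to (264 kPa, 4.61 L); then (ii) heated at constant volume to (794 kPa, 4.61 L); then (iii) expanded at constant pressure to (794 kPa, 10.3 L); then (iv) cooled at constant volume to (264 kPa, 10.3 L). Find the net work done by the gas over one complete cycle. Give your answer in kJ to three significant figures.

W_net ≈ 3.02 kJ

Constant-volume legs do no work.
W(i) = (264)(4.61 − 10.3) = -1502 J; W(iii) = (794)(10.3 − 4.61) = 4518 J.
W_net = -1502 + 4518 = 3016 J (the clockwise enclosed area).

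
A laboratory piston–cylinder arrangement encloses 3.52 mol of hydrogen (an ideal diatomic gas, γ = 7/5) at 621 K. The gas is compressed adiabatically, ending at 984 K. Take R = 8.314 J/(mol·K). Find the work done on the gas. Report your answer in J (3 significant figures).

W ≈ 26600 J

Adiabatic ⇒ Q = 0, so W_by = −ΔU = nCᵥ(T₁ − T₂).
Cᵥ = 5R/2 = 20.79 J/(mol·K).
W = (3.52)(20.79)(621 − 984) = -26558 J.
Work on gas = −W_by = 26558 J.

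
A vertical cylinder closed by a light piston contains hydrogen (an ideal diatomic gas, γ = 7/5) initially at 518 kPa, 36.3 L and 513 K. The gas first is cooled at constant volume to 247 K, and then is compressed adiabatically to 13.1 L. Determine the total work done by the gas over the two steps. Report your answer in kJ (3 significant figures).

Step 1 (isochoric): W = 0 (constant volume).
After step 1: P = 249.4 kPa (V unchanged).
Step 2 (adiabatic): W = (P₁V₁ − P₂V₂)/(γ−1) = (9053 − 13610)/0.4 = -11392 J.
W_total = 0 − 11392 = -11392 J.

W_total ≈ -11.4 kJ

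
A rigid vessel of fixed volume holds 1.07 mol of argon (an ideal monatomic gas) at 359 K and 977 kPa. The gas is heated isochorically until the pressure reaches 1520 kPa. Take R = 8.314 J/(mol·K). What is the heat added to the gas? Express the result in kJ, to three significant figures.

Q ≈ 2.66 kJ

Constant volume ⇒ W = 0, so Q = ΔU = nCᵥΔT with Cᵥ = 3R/2 = 12.47 J/(mol·K).
At constant V, T₂/T₁ = P₂/P₁ ⇒ ΔT = T₁(P₂/P₁ − 1) = 359·(1520/977 − 1) = 199.5 K.
ΔU = (1.07)(12.47)(199.5) = 2662 J.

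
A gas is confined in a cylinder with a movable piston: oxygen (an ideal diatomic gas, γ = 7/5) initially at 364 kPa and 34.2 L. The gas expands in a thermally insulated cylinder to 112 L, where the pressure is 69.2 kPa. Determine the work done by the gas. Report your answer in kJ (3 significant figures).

W ≈ 11.7 kJ

Adiabatic: W = (P₁V₁ − P₂V₂)/(γ − 1) with γ = 7/5.
P₁V₁ = 12449 J, P₂V₂ = 7750 J.
W = (12449 − 7750) / 0.4 = 11746 J.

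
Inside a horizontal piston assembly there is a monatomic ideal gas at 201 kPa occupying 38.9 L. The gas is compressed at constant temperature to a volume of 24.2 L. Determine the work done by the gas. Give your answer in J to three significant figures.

Isothermal: W = nRT ln(V₂/V₁) = P₁V₁ ln(V₂/V₁).
P₁V₁ = (201 kPa)(38.9 L) = 7819 J.
W = 7819 × ln(24.2/38.9) = 7819 × -0.4746
W_by_gas = -3711 J.

W ≈ -3710 J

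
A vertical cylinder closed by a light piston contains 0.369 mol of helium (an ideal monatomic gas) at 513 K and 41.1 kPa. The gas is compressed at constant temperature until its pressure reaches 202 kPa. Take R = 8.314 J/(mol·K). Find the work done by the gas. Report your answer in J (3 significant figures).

W ≈ -2510 J

Isothermal process: W = nRT ln(V₂/V₁) = nRT ln(P₁/P₂).
W = (0.369)(8.314)(513) × ln(41.1/202)
  = 1574 × ln(0.2035) = 1574 × -1.592
W_by_gas = -2506 J.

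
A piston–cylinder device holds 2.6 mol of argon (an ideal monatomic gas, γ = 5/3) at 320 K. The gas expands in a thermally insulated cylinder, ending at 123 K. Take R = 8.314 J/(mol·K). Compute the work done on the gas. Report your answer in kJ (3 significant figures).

W ≈ -6.39 kJ

Adiabatic ⇒ Q = 0, so W_by = −ΔU = nCᵥ(T₁ − T₂).
Cᵥ = 3R/2 = 12.47 J/(mol·K).
W = (2.6)(12.47)(320 − 123) = 6388 J.
Work on gas = −W_by = -6388 J.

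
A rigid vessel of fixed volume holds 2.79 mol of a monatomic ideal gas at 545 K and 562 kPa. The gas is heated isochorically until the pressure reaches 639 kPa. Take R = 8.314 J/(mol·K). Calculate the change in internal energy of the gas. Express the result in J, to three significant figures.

Constant volume ⇒ W = 0, so Q = ΔU = nCᵥΔT with Cᵥ = 3R/2 = 12.47 J/(mol·K).
At constant V, T₂/T₁ = P₂/P₁ ⇒ ΔT = T₁(P₂/P₁ − 1) = 545·(639/562 − 1) = 74.67 K.
ΔU = (2.79)(12.47)(74.67) = 2598 J.

ΔU ≈ 2600 J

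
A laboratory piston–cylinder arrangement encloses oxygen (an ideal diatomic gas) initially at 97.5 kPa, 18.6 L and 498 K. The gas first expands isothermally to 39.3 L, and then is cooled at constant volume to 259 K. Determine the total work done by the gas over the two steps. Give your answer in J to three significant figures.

Step 1 (isothermal): W = P₁V₁ ln(V₂/V₁) = (1814) ln(39.3/18.6) = 1357 J.
Step 2 (isochoric): W = 0 (constant volume).
W_total = 1357 + 0 = 1357 J.

W_total ≈ 1360 J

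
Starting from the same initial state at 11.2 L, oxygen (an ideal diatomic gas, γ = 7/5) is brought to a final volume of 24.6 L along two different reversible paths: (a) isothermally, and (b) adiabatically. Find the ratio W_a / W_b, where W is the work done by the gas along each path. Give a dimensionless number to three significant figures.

Path (a) isothermal: W = P₁V₁ ln(V₂/V₁) → W_a/(P₁V₁) = 0.7868.
Path (b) adiabatic: W = P₁V₁(1 − (V₁/V₂)^(γ−1))/(γ−1) → W_b/(P₁V₁) = 0.675.
W_a / W_b = 0.7868 / 0.675 = 1.166.

W_a / W_b ≈ 1.17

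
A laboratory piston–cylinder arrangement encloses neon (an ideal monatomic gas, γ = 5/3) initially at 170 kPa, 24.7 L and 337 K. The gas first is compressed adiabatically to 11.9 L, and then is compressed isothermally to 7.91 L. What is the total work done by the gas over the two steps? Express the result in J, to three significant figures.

Step 1 (adiabatic): W = (P₁V₁ − P₂V₂)/(γ−1) = (4199 − 6832)/0.667 = -3950 J.
After step 1: P = 574.2 kPa, V = 11.9 L, T = 548.4 K.
Step 2 (isothermal): W = P₁V₁ ln(V₂/V₁) = (6832) ln(7.91/11.9) = -2790 J.
W_total = -3950 − 2790 = -6741 J.

W_total ≈ -6740 J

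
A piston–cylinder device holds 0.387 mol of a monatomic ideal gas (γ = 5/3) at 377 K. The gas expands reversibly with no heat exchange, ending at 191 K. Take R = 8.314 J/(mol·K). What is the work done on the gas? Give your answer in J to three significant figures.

W ≈ -898 J

Adiabatic ⇒ Q = 0, so W_by = −ΔU = nCᵥ(T₁ − T₂).
Cᵥ = 3R/2 = 12.47 J/(mol·K).
W = (0.387)(12.47)(377 − 191) = 897.7 J.
Work on gas = −W_by = -897.7 J.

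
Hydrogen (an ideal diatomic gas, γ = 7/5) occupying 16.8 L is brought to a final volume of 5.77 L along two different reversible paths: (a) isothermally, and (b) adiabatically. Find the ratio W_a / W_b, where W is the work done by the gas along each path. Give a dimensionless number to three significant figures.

W_a / W_b ≈ 0.801

Path (a) isothermal: W = P₁V₁ ln(V₂/V₁) → W_a/(P₁V₁) = -1.069.
Path (b) adiabatic: W = P₁V₁(1 − (V₁/V₂)^(γ−1))/(γ−1) → W_b/(P₁V₁) = -1.333.
W_a / W_b = -1.069 / -1.333 = 0.8014.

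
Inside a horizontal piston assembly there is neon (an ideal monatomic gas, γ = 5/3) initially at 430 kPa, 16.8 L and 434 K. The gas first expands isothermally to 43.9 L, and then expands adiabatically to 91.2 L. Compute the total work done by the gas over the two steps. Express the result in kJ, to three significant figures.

Step 1 (isothermal): W = P₁V₁ ln(V₂/V₁) = (7224) ln(43.9/16.8) = 6939 J.
After step 1: P = 164.6 kPa, V = 43.9 L, T = 434 K.
Step 2 (adiabatic): W = (P₁V₁ − P₂V₂)/(γ−1) = (7224 − 4437)/0.667 = 4180 J.
W_total = 6939 + 4180 = 11119 J.

W_total ≈ 11.1 kJ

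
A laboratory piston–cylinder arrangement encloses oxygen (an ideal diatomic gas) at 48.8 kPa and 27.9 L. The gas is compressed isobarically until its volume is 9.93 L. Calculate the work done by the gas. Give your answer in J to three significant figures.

W ≈ -877 J

Isobaric: W = P ΔV.
W = (48.8 kPa)(9.93 − 27.9 L) = (48.8)(-17.97) = -876.9 J.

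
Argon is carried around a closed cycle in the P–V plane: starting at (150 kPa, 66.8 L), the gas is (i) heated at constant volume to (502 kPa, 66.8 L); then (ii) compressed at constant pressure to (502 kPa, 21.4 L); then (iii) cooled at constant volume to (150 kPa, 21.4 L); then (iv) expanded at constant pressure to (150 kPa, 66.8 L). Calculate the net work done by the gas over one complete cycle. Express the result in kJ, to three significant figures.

W_net ≈ -16.0 kJ

Constant-volume legs do no work.
W(ii) = (502)(21.4 − 66.8) = -22791 J; W(iv) = (150)(66.8 − 21.4) = 6810 J.
W_net = -22791 + 6810 = -15981 J (the counter-clockwise enclosed area).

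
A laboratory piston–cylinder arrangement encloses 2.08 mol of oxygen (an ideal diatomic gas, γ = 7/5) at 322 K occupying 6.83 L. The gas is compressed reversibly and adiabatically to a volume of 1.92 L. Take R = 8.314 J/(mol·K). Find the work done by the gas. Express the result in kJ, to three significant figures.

W ≈ -9.21 kJ

Adiabatic: TV^(γ−1) = const with γ = 7/5.
T₂ = T₁ (V₁/V₂)^(γ−1) = 322 × (6.83/1.92)^0.4 = 322 × 1.661 = 534.9 K.
W_by = nCᵥ(T₁ − T₂) = (2.08)(20.79)(322 − 534.9) = -9206 J.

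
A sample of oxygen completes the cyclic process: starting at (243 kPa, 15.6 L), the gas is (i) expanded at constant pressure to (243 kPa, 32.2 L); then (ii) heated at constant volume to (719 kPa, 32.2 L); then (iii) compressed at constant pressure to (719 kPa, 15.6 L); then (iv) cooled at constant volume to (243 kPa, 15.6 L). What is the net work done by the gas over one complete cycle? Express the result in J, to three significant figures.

Constant-volume legs do no work.
W(i) = (243)(32.2 − 15.6) = 4034 J; W(iii) = (719)(15.6 − 32.2) = -11935 J.
W_net = 4034 − 11935 = -7902 J (the counter-clockwise enclosed area).

W_net ≈ -7900 J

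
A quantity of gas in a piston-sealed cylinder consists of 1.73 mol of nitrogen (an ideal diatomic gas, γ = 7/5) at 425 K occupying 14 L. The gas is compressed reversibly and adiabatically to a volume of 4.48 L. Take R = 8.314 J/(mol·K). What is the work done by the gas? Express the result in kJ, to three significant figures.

Adiabatic: TV^(γ−1) = const with γ = 7/5.
T₂ = T₁ (V₁/V₂)^(γ−1) = 425 × (14/4.48)^0.4 = 425 × 1.577 = 670.4 K.
W_by = nCᵥ(T₁ − T₂) = (1.73)(20.79)(425 − 670.4) = -8824 J.

W ≈ -8.82 kJ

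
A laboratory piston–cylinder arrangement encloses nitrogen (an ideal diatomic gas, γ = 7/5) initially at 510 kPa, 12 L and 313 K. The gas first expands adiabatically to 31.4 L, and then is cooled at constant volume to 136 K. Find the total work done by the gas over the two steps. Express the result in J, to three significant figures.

Step 1 (adiabatic): W = (P₁V₁ − P₂V₂)/(γ−1) = (6120 − 4165)/0.4 = 4887 J.
Step 2 (isochoric): W = 0 (constant volume).
W_total = 4887 + 0 = 4887 J.

W_total ≈ 4890 J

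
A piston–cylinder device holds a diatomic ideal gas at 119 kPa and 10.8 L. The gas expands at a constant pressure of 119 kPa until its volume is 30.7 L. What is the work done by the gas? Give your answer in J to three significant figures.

Isobaric: W = P ΔV.
W = (119 kPa)(30.7 − 10.8 L) = (119)(19.9) = 2368 J.

W ≈ 2370 J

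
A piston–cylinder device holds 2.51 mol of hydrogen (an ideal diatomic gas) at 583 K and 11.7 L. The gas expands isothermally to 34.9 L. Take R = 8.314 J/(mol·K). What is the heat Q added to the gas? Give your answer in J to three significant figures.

Q ≈ 13300 J

Isothermal ⇒ ΔU = 0, so Q = W = nRT ln(V₂/V₁).
Q = (2.51)(8.314)(583) ln(34.9/11.7) = 12166 × 1.093 = 13296 J.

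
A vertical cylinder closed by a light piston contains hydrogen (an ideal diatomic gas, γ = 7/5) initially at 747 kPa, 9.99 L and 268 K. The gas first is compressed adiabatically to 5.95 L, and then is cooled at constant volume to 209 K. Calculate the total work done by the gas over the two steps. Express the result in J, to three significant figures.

W_total ≈ -4300 J

Step 1 (adiabatic): W = (P₁V₁ − P₂V₂)/(γ−1) = (7463 − 9181)/0.4 = -4297 J.
Step 2 (isochoric): W = 0 (constant volume).
W_total = -4297 + 0 = -4297 J.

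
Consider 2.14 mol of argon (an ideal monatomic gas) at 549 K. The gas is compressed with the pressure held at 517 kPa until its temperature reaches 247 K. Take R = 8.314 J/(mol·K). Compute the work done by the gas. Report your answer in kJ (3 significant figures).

Isobaric: W = P ΔV = nR ΔT.
W = (2.14)(8.314)(247 − 549) = -5373 J.

W ≈ -5.37 kJ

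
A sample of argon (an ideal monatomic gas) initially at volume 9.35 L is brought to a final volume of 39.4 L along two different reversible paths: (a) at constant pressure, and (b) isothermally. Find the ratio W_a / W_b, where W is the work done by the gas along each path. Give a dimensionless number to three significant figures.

Path (a) isobaric: W = P₁(V₂ − V₁) → W_a/(P₁V₁) = 3.214.
Path (b) isothermal: W = P₁V₁ ln(V₂/V₁) → W_b/(P₁V₁) = 1.438.
W_a / W_b = 3.214 / 1.438 = 2.234.

W_a / W_b ≈ 2.23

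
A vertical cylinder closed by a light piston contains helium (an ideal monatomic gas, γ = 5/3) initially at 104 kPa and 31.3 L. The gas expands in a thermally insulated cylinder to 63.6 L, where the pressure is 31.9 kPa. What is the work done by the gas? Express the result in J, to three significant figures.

W ≈ 1840 J

Adiabatic: W = (P₁V₁ − P₂V₂)/(γ − 1) with γ = 5/3.
P₁V₁ = 3255 J, P₂V₂ = 2029 J.
W = (3255 − 2029) / 0.6667 = 1840 J.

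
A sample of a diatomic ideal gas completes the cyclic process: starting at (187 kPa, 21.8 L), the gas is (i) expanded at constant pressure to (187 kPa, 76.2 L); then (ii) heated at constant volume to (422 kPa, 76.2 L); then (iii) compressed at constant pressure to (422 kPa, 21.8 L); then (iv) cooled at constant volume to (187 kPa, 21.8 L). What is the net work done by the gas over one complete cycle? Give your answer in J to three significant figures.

Constant-volume legs do no work.
W(i) = (187)(76.2 − 21.8) = 10173 J; W(iii) = (422)(21.8 − 76.2) = -22957 J.
W_net = 10173 − 22957 = -12784 J (the counter-clockwise enclosed area).

W_net ≈ -12800 J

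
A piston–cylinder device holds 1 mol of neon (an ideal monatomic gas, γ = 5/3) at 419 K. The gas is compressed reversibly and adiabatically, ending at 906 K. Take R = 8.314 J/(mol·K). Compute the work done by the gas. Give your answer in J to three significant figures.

Adiabatic ⇒ Q = 0, so W_by = −ΔU = nCᵥ(T₁ − T₂).
Cᵥ = 3R/2 = 12.47 J/(mol·K).
W = (1)(12.47)(419 − 906) = -6073 J.

W ≈ -6070 J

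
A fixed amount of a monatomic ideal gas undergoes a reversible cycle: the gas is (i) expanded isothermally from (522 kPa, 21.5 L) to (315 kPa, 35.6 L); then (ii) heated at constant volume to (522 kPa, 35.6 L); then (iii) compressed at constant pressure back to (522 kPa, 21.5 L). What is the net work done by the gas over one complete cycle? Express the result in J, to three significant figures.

Leg (i): W = PᵢVᵢ ln(V_f/Vᵢ) = (11223) ln(35.6/21.5) = 5660 J.
Leg (ii): W = 0.
Leg (iii): W = PΔV = (522)(21.5 − 35.6) = -7360 J.
W_net = 5660 − 7360 = -1701 J.

W_net ≈ -1700 J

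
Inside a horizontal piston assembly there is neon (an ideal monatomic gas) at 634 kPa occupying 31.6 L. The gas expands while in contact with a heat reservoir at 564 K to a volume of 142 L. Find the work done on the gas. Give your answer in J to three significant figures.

W ≈ -30100 J

Isothermal: W = nRT ln(V₂/V₁) = P₁V₁ ln(V₂/V₁).
P₁V₁ = (634 kPa)(31.6 L) = 20034 J.
W = 20034 × ln(142/31.6) = 20034 × 1.503
W_by_gas = 30105 J; work on gas = −W_by = -30105 J.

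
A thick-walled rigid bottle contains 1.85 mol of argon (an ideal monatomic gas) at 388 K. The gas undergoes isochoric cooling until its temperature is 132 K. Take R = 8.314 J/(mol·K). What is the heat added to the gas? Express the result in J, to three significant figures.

Constant volume ⇒ W = 0, so Q = ΔU = nCᵥΔT with Cᵥ = 3R/2 = 12.47 J/(mol·K).
ΔU = (1.85)(12.47)(132 − 388) = -5906 J.

Q ≈ -5910 J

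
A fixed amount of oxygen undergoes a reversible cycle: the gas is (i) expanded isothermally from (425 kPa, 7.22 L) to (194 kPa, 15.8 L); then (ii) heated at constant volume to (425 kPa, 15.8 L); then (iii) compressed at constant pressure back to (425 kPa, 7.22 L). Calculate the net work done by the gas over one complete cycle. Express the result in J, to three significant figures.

W_net ≈ -1240 J

Leg (i): W = PᵢVᵢ ln(V_f/Vᵢ) = (3068) ln(15.8/7.22) = 2403 J.
Leg (ii): W = 0.
Leg (iii): W = PΔV = (425)(7.22 − 15.8) = -3647 J.
W_net = 2403 − 3647 = -1243 J.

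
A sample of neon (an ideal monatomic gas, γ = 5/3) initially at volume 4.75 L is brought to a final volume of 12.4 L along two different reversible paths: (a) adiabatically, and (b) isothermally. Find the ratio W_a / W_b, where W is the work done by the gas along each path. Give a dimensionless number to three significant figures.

Path (a) adiabatic: W = P₁V₁(1 − (V₁/V₂)^(γ−1))/(γ−1) → W_a/(P₁V₁) = 0.7088.
Path (b) isothermal: W = P₁V₁ ln(V₂/V₁) → W_b/(P₁V₁) = 0.9596.
W_a / W_b = 0.7088 / 0.9596 = 0.7387.

W_a / W_b ≈ 0.739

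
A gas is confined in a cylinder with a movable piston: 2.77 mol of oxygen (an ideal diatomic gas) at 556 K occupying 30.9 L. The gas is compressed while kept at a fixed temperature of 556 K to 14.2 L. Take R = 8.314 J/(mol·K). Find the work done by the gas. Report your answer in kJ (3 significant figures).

Isothermal: W = nRT ln(V₂/V₁).
W = (2.77)(8.314)(556) × ln(14.2/30.9)
  = 12805 × -0.7775
W_by_gas = -9956 J.

W ≈ -9.96 kJ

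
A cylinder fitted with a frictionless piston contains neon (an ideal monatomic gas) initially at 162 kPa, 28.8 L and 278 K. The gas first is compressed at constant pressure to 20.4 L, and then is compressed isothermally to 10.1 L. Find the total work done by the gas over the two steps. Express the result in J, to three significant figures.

Step 1 (isobaric): W = PΔV = (162 kPa)(20.4 − 28.8 L) = -1361 J.
After step 1: P = 162 kPa, V = 20.4 L, T = 196.9 K.
Step 2 (isothermal): W = P₁V₁ ln(V₂/V₁) = (3305) ln(10.1/20.4) = -2323 J.
W_total = -1361 − 2323 = -3684 J.

W_total ≈ -3680 J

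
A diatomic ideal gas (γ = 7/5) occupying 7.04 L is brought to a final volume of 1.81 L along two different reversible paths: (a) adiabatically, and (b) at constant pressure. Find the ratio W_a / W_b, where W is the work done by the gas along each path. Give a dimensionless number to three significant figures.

Path (a) adiabatic: W = P₁V₁(1 − (V₁/V₂)^(γ−1))/(γ−1) → W_a/(P₁V₁) = -1.804.
Path (b) isobaric: W = P₁(V₂ − V₁) → W_b/(P₁V₁) = -0.7429.
W_a / W_b = -1.804 / -0.7429 = 2.429.

W_a / W_b ≈ 2.43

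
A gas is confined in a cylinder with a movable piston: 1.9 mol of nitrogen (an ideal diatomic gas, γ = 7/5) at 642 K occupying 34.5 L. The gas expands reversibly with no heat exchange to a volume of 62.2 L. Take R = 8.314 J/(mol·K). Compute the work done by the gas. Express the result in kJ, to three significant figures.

W ≈ 5.32 kJ

Adiabatic: TV^(γ−1) = const with γ = 7/5.
T₂ = T₁ (V₁/V₂)^(γ−1) = 642 × (34.5/62.2)^0.4 = 642 × 0.79 = 507.2 K.
W_by = nCᵥ(T₁ − T₂) = (1.9)(20.79)(642 − 507.2) = 5325 J.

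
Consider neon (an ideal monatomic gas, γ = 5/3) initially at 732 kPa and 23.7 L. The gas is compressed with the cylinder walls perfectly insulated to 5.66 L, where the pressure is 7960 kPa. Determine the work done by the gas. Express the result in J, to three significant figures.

W ≈ -41600 J

Adiabatic: W = (P₁V₁ − P₂V₂)/(γ − 1) with γ = 5/3.
P₁V₁ = 17348 J, P₂V₂ = 45054 J.
W = (17348 − 45054) / 0.6667 = -41558 J.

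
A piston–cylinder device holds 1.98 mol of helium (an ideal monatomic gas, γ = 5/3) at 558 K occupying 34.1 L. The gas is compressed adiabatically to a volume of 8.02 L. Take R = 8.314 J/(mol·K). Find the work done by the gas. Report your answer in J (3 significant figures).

W ≈ -22400 J

Adiabatic: TV^(γ−1) = const with γ = 5/3.
T₂ = T₁ (V₁/V₂)^(γ−1) = 558 × (34.1/8.02)^0.667 = 558 × 2.625 = 1464 K.
W_by = nCᵥ(T₁ − T₂) = (1.98)(12.47)(558 − 1464) = -22384 J.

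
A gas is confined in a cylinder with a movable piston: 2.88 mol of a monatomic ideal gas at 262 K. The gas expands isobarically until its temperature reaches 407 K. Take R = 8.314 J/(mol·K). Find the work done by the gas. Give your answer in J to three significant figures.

W ≈ 3470 J

Isobaric: W = P ΔV = nR ΔT.
W = (2.88)(8.314)(407 − 262) = 3472 J.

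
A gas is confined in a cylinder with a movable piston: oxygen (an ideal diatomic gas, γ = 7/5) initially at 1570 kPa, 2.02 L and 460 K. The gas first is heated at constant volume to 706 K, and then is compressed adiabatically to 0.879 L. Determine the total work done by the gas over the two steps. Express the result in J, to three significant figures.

W_total ≈ -4810 J

Step 1 (isochoric): W = 0 (constant volume).
After step 1: P = 2410 kPa (V unchanged).
Step 2 (adiabatic): W = (P₁V₁ − P₂V₂)/(γ−1) = (4867 − 6790)/0.4 = -4805 J.
W_total = 0 − 4805 = -4805 J.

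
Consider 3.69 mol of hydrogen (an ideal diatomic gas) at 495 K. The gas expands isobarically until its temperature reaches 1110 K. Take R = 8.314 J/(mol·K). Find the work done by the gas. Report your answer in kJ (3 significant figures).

W ≈ 18.9 kJ

Isobaric: W = P ΔV = nR ΔT.
W = (3.69)(8.314)(1110 − 495) = 18867 J.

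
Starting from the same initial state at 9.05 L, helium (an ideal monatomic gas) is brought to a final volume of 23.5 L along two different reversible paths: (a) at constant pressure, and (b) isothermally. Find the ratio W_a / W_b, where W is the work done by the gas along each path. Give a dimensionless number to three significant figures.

Path (a) isobaric: W = P₁(V₂ − V₁) → W_a/(P₁V₁) = 1.597.
Path (b) isothermal: W = P₁V₁ ln(V₂/V₁) → W_b/(P₁V₁) = 0.9542.
W_a / W_b = 1.597 / 0.9542 = 1.673.

W_a / W_b ≈ 1.67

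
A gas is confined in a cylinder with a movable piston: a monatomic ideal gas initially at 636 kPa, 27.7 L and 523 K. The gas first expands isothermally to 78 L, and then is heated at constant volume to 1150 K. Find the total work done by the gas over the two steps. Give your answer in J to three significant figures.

Step 1 (isothermal): W = P₁V₁ ln(V₂/V₁) = (17617) ln(78/27.7) = 18239 J.
Step 2 (isochoric): W = 0 (constant volume).
W_total = 18239 + 0 = 18239 J.

W_total ≈ 18200 J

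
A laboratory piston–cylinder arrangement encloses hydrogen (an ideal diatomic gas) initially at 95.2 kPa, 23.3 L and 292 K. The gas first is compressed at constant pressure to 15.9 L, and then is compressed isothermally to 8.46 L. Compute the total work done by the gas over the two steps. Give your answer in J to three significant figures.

Step 1 (isobaric): W = PΔV = (95.2 kPa)(15.9 − 23.3 L) = -704.5 J.
After step 1: P = 95.2 kPa, V = 15.9 L, T = 199.3 K.
Step 2 (isothermal): W = P₁V₁ ln(V₂/V₁) = (1514) ln(8.46/15.9) = -955.1 J.
W_total = -704.5 − 955.1 = -1660 J.

W_total ≈ -1660 J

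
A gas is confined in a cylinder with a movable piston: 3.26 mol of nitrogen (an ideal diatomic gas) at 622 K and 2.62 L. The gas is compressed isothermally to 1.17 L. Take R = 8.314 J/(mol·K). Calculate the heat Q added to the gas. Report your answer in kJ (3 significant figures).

Isothermal ⇒ ΔU = 0, so Q = W = nRT ln(V₂/V₁).
Q = (3.26)(8.314)(622) ln(1.17/2.62) = 16858 × -0.8062 = -13591 J.

Q ≈ -13.6 kJ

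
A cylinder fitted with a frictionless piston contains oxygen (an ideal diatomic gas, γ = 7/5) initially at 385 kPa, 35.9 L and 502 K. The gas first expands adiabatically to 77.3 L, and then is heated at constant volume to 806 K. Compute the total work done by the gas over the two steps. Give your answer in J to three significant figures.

W_total ≈ 9130 J

Step 1 (adiabatic): W = (P₁V₁ − P₂V₂)/(γ−1) = (13822 − 10170)/0.4 = 9129 J.
Step 2 (isochoric): W = 0 (constant volume).
W_total = 9129 + 0 = 9129 J.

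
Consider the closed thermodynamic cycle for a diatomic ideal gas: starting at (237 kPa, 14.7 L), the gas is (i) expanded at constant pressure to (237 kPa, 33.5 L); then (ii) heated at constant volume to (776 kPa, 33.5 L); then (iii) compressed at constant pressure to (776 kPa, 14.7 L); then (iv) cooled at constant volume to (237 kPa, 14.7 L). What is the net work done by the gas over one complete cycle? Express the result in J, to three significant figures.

Constant-volume legs do no work.
W(i) = (237)(33.5 − 14.7) = 4456 J; W(iii) = (776)(14.7 − 33.5) = -14589 J.
W_net = 4456 − 14589 = -10133 J (the counter-clockwise enclosed area).

W_net ≈ -10100 J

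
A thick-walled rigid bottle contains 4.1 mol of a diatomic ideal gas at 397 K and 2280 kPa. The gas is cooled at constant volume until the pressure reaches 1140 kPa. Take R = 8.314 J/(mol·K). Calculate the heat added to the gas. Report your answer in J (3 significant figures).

Q ≈ -16900 J

Constant volume ⇒ W = 0, so Q = ΔU = nCᵥΔT with Cᵥ = 5R/2 = 20.79 J/(mol·K).
At constant V, T₂/T₁ = P₂/P₁ ⇒ ΔT = T₁(P₂/P₁ − 1) = 397·(1140/2280 − 1) = -198.5 K.
ΔU = (4.1)(20.79)(-198.5) = -16916 J.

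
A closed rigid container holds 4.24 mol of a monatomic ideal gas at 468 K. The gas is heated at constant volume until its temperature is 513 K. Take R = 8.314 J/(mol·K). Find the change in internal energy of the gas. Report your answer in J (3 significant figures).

ΔU ≈ 2380 J

Constant volume ⇒ W = 0, so Q = ΔU = nCᵥΔT with Cᵥ = 3R/2 = 12.47 J/(mol·K).
ΔU = (4.24)(12.47)(513 − 468) = 2379 J.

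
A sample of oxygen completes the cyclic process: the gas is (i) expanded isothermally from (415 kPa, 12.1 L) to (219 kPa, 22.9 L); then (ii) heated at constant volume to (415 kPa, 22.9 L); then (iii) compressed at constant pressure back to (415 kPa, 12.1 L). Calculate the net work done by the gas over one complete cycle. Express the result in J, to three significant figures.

W_net ≈ -1280 J

Leg (i): W = PᵢVᵢ ln(V_f/Vᵢ) = (5022) ln(22.9/12.1) = 3203 J.
Leg (ii): W = 0.
Leg (iii): W = PΔV = (415)(12.1 − 22.9) = -4482 J.
W_net = 3203 − 4482 = -1279 J.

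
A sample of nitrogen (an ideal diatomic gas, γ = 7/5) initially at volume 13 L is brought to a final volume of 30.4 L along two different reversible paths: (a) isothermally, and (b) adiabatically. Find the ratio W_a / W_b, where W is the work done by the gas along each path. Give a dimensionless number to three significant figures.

W_a / W_b ≈ 1.18

Path (a) isothermal: W = P₁V₁ ln(V₂/V₁) → W_a/(P₁V₁) = 0.8495.
Path (b) adiabatic: W = P₁V₁(1 − (V₁/V₂)^(γ−1))/(γ−1) → W_b/(P₁V₁) = 0.7202.
W_a / W_b = 0.8495 / 0.7202 = 1.18.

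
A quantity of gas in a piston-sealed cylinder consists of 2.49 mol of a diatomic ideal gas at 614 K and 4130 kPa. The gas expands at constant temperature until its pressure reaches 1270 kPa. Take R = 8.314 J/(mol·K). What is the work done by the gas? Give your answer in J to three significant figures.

W ≈ 15000 J

Isothermal process: W = nRT ln(V₂/V₁) = nRT ln(P₁/P₂).
W = (2.49)(8.314)(614) × ln(4130/1270)
  = 12711 × ln(3.252) = 12711 × 1.179
W_by_gas = 14990 J.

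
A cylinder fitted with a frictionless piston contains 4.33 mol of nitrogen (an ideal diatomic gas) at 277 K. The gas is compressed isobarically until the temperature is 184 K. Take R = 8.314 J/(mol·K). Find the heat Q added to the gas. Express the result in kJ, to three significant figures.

Q ≈ -11.7 kJ

Isobaric: W = nRΔT = (4.33)(8.314)(-93) = -3348 J.
ΔU = nCᵥΔT with Cᵥ = 5R/2: ΔU = (4.33)(20.79)(-93) = -8370 J.
Q = ΔU + W = -8370 − 3348 = -11718 J.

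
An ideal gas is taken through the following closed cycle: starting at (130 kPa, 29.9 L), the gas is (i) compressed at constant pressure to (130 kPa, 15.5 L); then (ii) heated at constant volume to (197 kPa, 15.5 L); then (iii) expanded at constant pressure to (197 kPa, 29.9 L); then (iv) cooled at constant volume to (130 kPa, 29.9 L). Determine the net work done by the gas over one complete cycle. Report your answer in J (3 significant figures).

W_net ≈ 965 J

Constant-volume legs do no work.
W(i) = (130)(15.5 − 29.9) = -1872 J; W(iii) = (197)(29.9 − 15.5) = 2837 J.
W_net = -1872 + 2837 = 964.8 J (the clockwise enclosed area).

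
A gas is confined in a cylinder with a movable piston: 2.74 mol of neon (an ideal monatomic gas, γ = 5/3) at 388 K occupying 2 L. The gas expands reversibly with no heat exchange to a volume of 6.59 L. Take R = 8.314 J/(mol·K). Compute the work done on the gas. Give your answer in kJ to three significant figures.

Adiabatic: TV^(γ−1) = const with γ = 5/3.
T₂ = T₁ (V₁/V₂)^(γ−1) = 388 × (2/6.59)^0.667 = 388 × 0.4516 = 175.2 K.
W_by = nCᵥ(T₁ − T₂) = (2.74)(12.47)(388 − 175.2) = 7271 J.
Work on gas = −W_by = -7271 J.

W ≈ -7.27 kJ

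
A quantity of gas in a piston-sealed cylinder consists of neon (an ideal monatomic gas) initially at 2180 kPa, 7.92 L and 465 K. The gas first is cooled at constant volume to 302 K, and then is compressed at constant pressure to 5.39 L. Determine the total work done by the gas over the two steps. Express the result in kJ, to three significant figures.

Step 1 (isochoric): W = 0 (constant volume).
After step 1: P = 1416 kPa (V unchanged).
Step 2 (isobaric): W = PΔV = (1416 kPa)(5.39 − 7.92 L) = -3582 J.
W_total = 0 − 3582 = -3582 J.

W_total ≈ -3.58 kJ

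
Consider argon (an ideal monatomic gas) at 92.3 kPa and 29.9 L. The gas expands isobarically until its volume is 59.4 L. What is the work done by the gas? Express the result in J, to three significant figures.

W ≈ 2720 J

Isobaric: W = P ΔV.
W = (92.3 kPa)(59.4 − 29.9 L) = (92.3)(29.5) = 2723 J.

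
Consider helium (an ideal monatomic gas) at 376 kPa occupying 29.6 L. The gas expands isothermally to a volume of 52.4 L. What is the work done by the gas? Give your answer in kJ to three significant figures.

Isothermal: W = nRT ln(V₂/V₁) = P₁V₁ ln(V₂/V₁).
P₁V₁ = (376 kPa)(29.6 L) = 11130 J.
W = 11130 × ln(52.4/29.6) = 11130 × 0.5711
W_by_gas = 6356 J.

W ≈ 6.36 kJ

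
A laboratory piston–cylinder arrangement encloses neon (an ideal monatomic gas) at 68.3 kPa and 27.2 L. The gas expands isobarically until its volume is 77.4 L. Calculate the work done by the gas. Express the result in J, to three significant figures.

Isobaric: W = P ΔV.
W = (68.3 kPa)(77.4 − 27.2 L) = (68.3)(50.2) = 3429 J.

W ≈ 3430 J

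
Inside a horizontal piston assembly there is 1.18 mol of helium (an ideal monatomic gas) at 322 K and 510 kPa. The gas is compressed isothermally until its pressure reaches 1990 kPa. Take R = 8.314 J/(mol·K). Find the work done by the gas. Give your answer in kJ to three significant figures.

W ≈ -4.30 kJ

Isothermal process: W = nRT ln(V₂/V₁) = nRT ln(P₁/P₂).
W = (1.18)(8.314)(322) × ln(510/1990)
  = 3159 × ln(0.2563) = 3159 × -1.361
W_by_gas = -4301 J.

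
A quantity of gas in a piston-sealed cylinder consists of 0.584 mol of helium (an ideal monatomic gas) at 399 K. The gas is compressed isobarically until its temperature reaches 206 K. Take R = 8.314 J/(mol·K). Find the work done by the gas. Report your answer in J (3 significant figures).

Isobaric: W = P ΔV = nR ΔT.
W = (0.584)(8.314)(206 − 399) = -937.1 J.

W ≈ -937 J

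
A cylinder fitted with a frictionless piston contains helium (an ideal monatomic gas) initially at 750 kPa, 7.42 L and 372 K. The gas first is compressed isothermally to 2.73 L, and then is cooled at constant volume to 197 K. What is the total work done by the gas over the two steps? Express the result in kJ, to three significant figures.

W_total ≈ -5.56 kJ

Step 1 (isothermal): W = P₁V₁ ln(V₂/V₁) = (5565) ln(2.73/7.42) = -5564 J.
Step 2 (isochoric): W = 0 (constant volume).
W_total = -5564 + 0 = -5564 J.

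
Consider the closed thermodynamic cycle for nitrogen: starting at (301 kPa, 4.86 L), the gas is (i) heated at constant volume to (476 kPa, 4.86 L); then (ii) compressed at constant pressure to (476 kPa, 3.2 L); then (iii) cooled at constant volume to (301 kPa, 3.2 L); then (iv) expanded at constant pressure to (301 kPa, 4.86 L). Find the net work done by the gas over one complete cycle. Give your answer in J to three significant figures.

W_net ≈ -291 J

Constant-volume legs do no work.
W(ii) = (476)(3.2 − 4.86) = -790.2 J; W(iv) = (301)(4.86 − 3.2) = 499.7 J.
W_net = -790.2 + 499.7 = -290.5 J (the counter-clockwise enclosed area).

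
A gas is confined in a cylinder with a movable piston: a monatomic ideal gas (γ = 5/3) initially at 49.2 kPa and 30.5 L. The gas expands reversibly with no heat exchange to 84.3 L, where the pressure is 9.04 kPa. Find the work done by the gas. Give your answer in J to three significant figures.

W ≈ 1110 J

Adiabatic: W = (P₁V₁ − P₂V₂)/(γ − 1) with γ = 5/3.
P₁V₁ = 1501 J, P₂V₂ = 762.1 J.
W = (1501 − 762.1) / 0.6667 = 1108 J.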